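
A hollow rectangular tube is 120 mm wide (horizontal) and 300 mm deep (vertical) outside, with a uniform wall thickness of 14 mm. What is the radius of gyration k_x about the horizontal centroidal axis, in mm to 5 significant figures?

Treat the section as a set of non-overlapping primitives; coordinates are from the bounding-box lower-left.
Outer rectangle: 120 × 300, A = 36 000 mm², y = 150 mm, Ī = 270 000 000 mm⁴.
Inner void (subtracted): 92 × 272, A = 25 024 mm², y = 150 mm, Ī = 154 281 301 mm⁴.
By symmetry the centroid is at mid-height, ȳ = 150 mm.
All pieces are centred on the horizontal centroidal axis, so I = ΣĪ (holes subtracted) = 115 718 699 mm⁴.
Radius of gyration: k = √(I/A) = √(115 718 699 / 10 976) = 102.6785 mm.

k_x ≈ 102.68 mm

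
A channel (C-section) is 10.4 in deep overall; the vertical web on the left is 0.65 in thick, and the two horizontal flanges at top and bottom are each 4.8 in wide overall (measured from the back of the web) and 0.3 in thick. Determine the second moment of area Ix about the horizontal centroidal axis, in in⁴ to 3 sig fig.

Ix ≈ 124 in⁴

Break the section into simple shapes (no overlaps), measuring from the bottom-left corner of the bounding box.
Web: 0.65 × 10.4, A = 6.76 in², y = 5.2 in, Ī = 60.93 in⁴.
Top flange (beyond web): 4.15 × 0.3, A = 1.245 in², y = 10.25 in, Ī = 0.0093375 in⁴.
Bottom flange (beyond web): 4.15 × 0.3, A = 1.245 in², y = 0.15 in, Ī = 0.0093375 in⁴.
By symmetry the centroid is at mid-height, ȳ = 5.2 in.
Transfer each piece to the horizontal centroidal axis using Ī + A·d² with d = y − 5.2:
  web: d = 0 in → contributes +60.93 in⁴
  top flange (beyond web): d = 5.05 in → contributes +31.76 in⁴
  bottom flange (beyond web): d = -5.05 in → contributes +31.76 in⁴
Total I = 124.45 in⁴.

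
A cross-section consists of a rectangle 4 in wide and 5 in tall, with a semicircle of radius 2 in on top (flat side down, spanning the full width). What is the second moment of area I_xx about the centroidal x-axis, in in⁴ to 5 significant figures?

Treat the section as a set of non-overlapping primitives; coordinates are from the bounding-box lower-left.
Rectangular body: 4 × 5, A = 20 in², y = 2.5 in, Ī = 41.66667 in⁴.
Semicircular cap: semicircle r = 2, A = 6.283185 in², y = 5.848826 in, Ī = 1.756111 in⁴.
Centroid: ȳ = ΣA·y / ΣA = 3.300561 in.
Transfer each piece to the centroidal x-axis using Ī + A·d² with d = y − 3.300561:
  rectangular body: d = -0.8005611 in → contributes +54.48463 in⁴
  semicircular cap: d = 2.548265 in → contributes +42.55695 in⁴
Total I = 97.04158 in⁴.

I_xx ≈ 97.042 in⁴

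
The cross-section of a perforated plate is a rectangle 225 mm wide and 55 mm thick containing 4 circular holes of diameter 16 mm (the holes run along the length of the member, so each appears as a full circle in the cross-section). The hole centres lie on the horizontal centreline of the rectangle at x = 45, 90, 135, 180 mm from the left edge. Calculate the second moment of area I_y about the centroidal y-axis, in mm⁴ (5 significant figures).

Break the section into simple shapes (no overlaps), measuring from the bottom-left corner of the bounding box.
Plate: 225 × 55, A = 12 375 mm², x = 112.5 mm, Ī = 52 207 031 mm⁴.
Hole 1 (subtracted): ⌀16, A = 201.0619 mm², x = 45 mm, Ī = 3216.991 mm⁴.
Hole 2 (subtracted): ⌀16, A = 201.0619 mm², x = 90 mm, Ī = 3216.991 mm⁴.
Hole 3 (subtracted): ⌀16, A = 201.0619 mm², x = 135 mm, Ī = 3216.991 mm⁴.
Hole 4 (subtracted): ⌀16, A = 201.0619 mm², x = 180 mm, Ī = 3216.991 mm⁴.
By symmetry the centroid is at mid-width, x̄ = 112.5 mm.
Transfer each piece to the centroidal y-axis using Ī + A·d² with d = x − 112.5:
  plate: d = 0 mm → contributes +52 207 031 mm⁴
  hole 1: d = -67.5 mm → contributes −919305.4 mm⁴
  hole 2: d = -22.5 mm → contributes −105004.6 mm⁴
  hole 3: d = 22.5 mm → contributes −105004.6 mm⁴
  hole 4: d = 67.5 mm → contributes −919305.4 mm⁴
Total I = 50 158 411 mm⁴.

I_y ≈ 5.0158 × 10⁷ mm⁴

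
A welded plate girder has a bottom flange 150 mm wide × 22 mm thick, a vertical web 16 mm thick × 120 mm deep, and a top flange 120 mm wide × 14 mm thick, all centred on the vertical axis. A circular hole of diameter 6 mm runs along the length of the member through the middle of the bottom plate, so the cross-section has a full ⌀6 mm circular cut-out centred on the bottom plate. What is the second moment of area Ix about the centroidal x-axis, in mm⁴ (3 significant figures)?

Break the section into simple shapes (no overlaps), measuring from the bottom-left corner of the bounding box.
Bottom plate: 150 × 22, A = 3 300 mm², y = 11 mm, Ī = 133 100 mm⁴.
Web plate: 16 × 120, A = 1 920 mm², y = 82 mm, Ī = 2 304 000 mm⁴.
Top plate: 120 × 14, A = 1 680 mm², y = 149 mm, Ī = 27 440 mm⁴.
Hole (subtracted): ⌀6, A = 28.274 mm², y = 11 mm, Ī = 63.617 mm⁴.
Centroid: ȳ = ΣA·y / ΣA = 64.576 mm.
Transfer each piece to the centroidal x-axis using Ī + A·d² with d = y − 64.576:
  bottom plate: d = -53.576 mm → contributes +9 605 402 mm⁴
  web plate: d = 17.424 mm → contributes +2 886 900 mm⁴
  top plate: d = 84.424 mm → contributes +12 001 474 mm⁴
  hole: d = -53.576 mm → contributes −81 222 mm⁴
Total I = 24 412 553 mm⁴.

Ix ≈ 2.44 × 10⁷ mm⁴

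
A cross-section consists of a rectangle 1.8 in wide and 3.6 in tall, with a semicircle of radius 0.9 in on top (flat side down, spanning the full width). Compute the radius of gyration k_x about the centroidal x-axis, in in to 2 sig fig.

Treat the section as a set of non-overlapping primitives; coordinates are from the bounding-box lower-left.
Rectangular body: 1.8 × 3.6, A = 6.48 in², y = 1.8 in, Ī = 6.998 in⁴.
Semicircular cap: semicircle r = 0.9, A = 1.272 in², y = 3.982 in, Ī = 0.07201 in⁴.
Centroid: ȳ = ΣA·y / ΣA = 2.158 in.
Transfer each piece to the centroidal x-axis using Ī + A·d² with d = y − 2.158:
  rectangular body: d = -0.3581 in → contributes +7.829 in⁴
  semicircular cap: d = 1.824 in → contributes +4.304 in⁴
Total I = 12.13 in⁴.
Radius of gyration: k = √(I/A) = √(12.13 / 7.752) = 1.251 in.

k_x ≈ 1.3 in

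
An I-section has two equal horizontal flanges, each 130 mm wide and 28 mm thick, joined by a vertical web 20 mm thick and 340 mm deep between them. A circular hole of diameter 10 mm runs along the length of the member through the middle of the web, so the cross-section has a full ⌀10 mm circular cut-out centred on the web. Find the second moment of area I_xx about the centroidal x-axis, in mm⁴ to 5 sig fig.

I_xx ≈ 3.1245 × 10⁸ mm⁴

Split into non-overlapping primitives; take the origin at the lower-left of the bounding box.
Bottom flange: 130 × 28, A = 3 640 mm², y = 14 mm, Ī = 237813.3 mm⁴.
Web: 20 × 340, A = 6 800 mm², y = 198 mm, Ī = 65 506 667 mm⁴.
Top flange: 130 × 28, A = 3 640 mm², y = 382 mm, Ī = 237813.3 mm⁴.
Hole (subtracted): ⌀10, A = 78.53982 mm², y = 198 mm, Ī = 490.8739 mm⁴.
By symmetry the centroid is at mid-height, ȳ = 198 mm.
Transfer each piece to the centroidal x-axis using Ī + A·d² with d = y − 198:
  bottom flange: d = -184 mm → contributes +123 473 653 mm⁴
  web: d = 0 mm → contributes +65 506 667 mm⁴
  top flange: d = 184 mm → contributes +123 473 653 mm⁴
  hole: d = 0 mm → contributes −490.8739 mm⁴
Total I = 312 453 482 mm⁴.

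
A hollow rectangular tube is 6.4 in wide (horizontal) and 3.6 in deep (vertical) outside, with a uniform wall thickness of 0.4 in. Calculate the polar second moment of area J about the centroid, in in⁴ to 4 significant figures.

Treat the section as a set of non-overlapping primitives; coordinates are from the bounding-box lower-left.
Outer rectangle: 6.4 × 3.6, A = 23.04 in², y = 1.8 in, Ī = 24.8832 in⁴.
Inner void (subtracted): 5.6 × 2.8, A = 15.68 in², y = 1.8 in, Ī = 10.2443 in⁴.
By symmetry the centroid is at mid-height, ȳ = 1.8 in.
All pieces are centred on the centroidal x-axis, so I = ΣĪ (holes subtracted) = 14.6389 in⁴.
Repeating about the centroidal y-axis gives I_y = 37.6661 in⁴.
Polar second moment: J = I_x + I_y = 52.3051 in⁴.

J ≈ 52.31 in⁴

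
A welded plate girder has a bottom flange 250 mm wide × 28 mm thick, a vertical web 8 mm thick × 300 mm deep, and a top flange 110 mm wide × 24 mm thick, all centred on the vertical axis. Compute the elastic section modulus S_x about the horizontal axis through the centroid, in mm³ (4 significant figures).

Decompose the section into non-overlapping parts with the origin at the bottom-left of its bounding rectangle.
Bottom plate: 250 × 28, A = 7 000 mm², y = 14 mm, Ī = 457 333 mm⁴.
Web plate: 8 × 300, A = 2 400 mm², y = 178 mm, Ī = 18 000 000 mm⁴.
Top plate: 110 × 24, A = 2 640 mm², y = 340 mm, Ī = 126 720 mm⁴.
Centroid: ȳ = ΣA·y / ΣA = 118.173 mm.
Transfer each piece to the horizontal axis through the centroid using Ī + A·d² with d = y − 118.173:
  bottom plate: d = -104.173 mm → contributes +76 421 077 mm⁴
  web plate: d = 59.8272 mm → contributes +26 590 317 mm⁴
  top plate: d = 221.827 mm → contributes +130 034 059 mm⁴
Total I = 233 045 454 mm⁴.
Extreme fibre distance c = 233.827 mm; S = I/c = 996 657 mm³.

S_x ≈ 9.967 × 10⁵ mm³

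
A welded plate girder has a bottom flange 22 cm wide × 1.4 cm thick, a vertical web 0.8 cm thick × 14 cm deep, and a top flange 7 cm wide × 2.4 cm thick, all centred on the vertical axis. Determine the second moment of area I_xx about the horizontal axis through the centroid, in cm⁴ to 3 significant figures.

I_xx ≈ 2980 cm⁴

Split into non-overlapping primitives; take the origin at the lower-left of the bounding box.
Bottom plate: 22 × 1.4, A = 30.8 cm², y = 0.7 cm, Ī = 5.0307 cm⁴.
Web plate: 0.8 × 14, A = 11.2 cm², y = 8.4 cm, Ī = 182.93 cm⁴.
Top plate: 7 × 2.4, A = 16.8 cm², y = 16.6 cm, Ī = 8.064 cm⁴.
Centroid: ȳ = ΣA·y / ΣA = 6.7095 cm.
Transfer each piece to the horizontal axis through the centroid using Ī + A·d² with d = y − 6.7095:
  bottom plate: d = -6.0095 cm → contributes +1117.4 cm⁴
  web plate: d = 1.6905 cm → contributes +214.94 cm⁴
  top plate: d = 9.8905 cm → contributes +1651.5 cm⁴
Total I = 2983.8 cm⁴.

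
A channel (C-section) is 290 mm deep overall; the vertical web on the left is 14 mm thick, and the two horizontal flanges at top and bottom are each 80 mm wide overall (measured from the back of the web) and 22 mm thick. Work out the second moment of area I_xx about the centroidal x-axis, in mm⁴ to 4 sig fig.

I_xx ≈ 8.072 × 10⁷ mm⁴

Split into non-overlapping primitives; take the origin at the lower-left of the bounding box.
Web: 14 × 290, A = 4 060 mm², y = 145 mm, Ī = 28 453 833 mm⁴.
Top flange (beyond web): 66 × 22, A = 1 452 mm², y = 279 mm, Ī = 58 564 mm⁴.
Bottom flange (beyond web): 66 × 22, A = 1 452 mm², y = 11 mm, Ī = 58 564 mm⁴.
By symmetry the centroid is at mid-height, ȳ = 145 mm.
Transfer each piece to the centroidal x-axis using Ī + A·d² with d = y − 145:
  web: d = 0 mm → contributes +28 453 833 mm⁴
  top flange (beyond web): d = 134 mm → contributes +26 130 676 mm⁴
  bottom flange (beyond web): d = -134 mm → contributes +26 130 676 mm⁴
Total I = 80 715 185 mm⁴.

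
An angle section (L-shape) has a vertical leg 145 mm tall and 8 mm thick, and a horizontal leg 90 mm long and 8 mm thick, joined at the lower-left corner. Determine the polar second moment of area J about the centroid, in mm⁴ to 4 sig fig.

Split into non-overlapping primitives; take the origin at the lower-left of the bounding box.
Vertical leg: 8 × 145, A = 1 160 mm², y = 72.5 mm, Ī = 2 032 417 mm⁴.
Horizontal leg (remainder): 82 × 8, A = 656 mm², y = 4 mm, Ī = 3498.67 mm⁴.
Centroid: ȳ = ΣA·y / ΣA = 47.7555 mm.
Transfer each piece to the centroidal x-axis using Ī + A·d² with d = y − 47.7555:
  vertical leg: d = 24.7445 mm → contributes +2 742 673 mm⁴
  horizontal leg (remainder): d = -43.7555 mm → contributes +1 259 440 mm⁴
Total I = 4 002 113 mm⁴.
For the y-axis: x̄ = 20.2555 mm.
Repeating about the centroidal y-axis gives I_y = 1 222 303 mm⁴.
Polar second moment: J = I_x + I_y = 5 224 416 mm⁴.

J ≈ 5.224 × 10⁶ mm⁴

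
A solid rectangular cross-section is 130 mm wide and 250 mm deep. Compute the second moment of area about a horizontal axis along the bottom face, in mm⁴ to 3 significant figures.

I_base ≈ 6.77 × 10⁸ mm⁴

The section: 130 × 250, A = 32 500 mm², y = 125 mm, Ī = 169 270 833 mm⁴.
Transfer it to the bottom edge using Ī + A·d² with d = y − 0:
  the section: d = 125 mm → contributes +677 083 333 mm⁴
Total I = 677 083 333 mm⁴.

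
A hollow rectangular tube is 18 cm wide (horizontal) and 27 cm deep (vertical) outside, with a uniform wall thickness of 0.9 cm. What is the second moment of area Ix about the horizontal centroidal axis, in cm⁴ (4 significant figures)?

Break the section into simple shapes (no overlaps), measuring from the bottom-left corner of the bounding box.
Outer rectangle: 18 × 27, A = 486 cm², y = 13.5 cm, Ī = 29524.5 cm⁴.
Inner void (subtracted): 16.2 × 25.2, A = 408.24 cm², y = 13.5 cm, Ī = 21604.1 cm⁴.
By symmetry the centroid is at mid-height, ȳ = 13.5 cm.
All pieces are centred on the horizontal centroidal axis, so I = ΣĪ (holes subtracted) = 7920.44 cm⁴.

Ix ≈ 7920 cm⁴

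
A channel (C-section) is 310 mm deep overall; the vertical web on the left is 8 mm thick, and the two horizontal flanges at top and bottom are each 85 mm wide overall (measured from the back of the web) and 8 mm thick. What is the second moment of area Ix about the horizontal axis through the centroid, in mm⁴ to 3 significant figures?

Ix ≈ 4.80 × 10⁷ mm⁴

Decompose the section into non-overlapping parts with the origin at the bottom-left of its bounding rectangle.
Web: 8 × 310, A = 2 480 mm², y = 155 mm, Ī = 19 860 667 mm⁴.
Top flange (beyond web): 77 × 8, A = 616 mm², y = 306 mm, Ī = 3285.3 mm⁴.
Bottom flange (beyond web): 77 × 8, A = 616 mm², y = 4 mm, Ī = 3285.3 mm⁴.
By symmetry the centroid is at mid-height, ȳ = 155 mm.
Transfer each piece to the horizontal axis through the centroid using Ī + A·d² with d = y − 155:
  web: d = 0 mm → contributes +19 860 667 mm⁴
  top flange (beyond web): d = 151 mm → contributes +14 048 701 mm⁴
  bottom flange (beyond web): d = -151 mm → contributes +14 048 701 mm⁴
Total I = 47 958 069 mm⁴.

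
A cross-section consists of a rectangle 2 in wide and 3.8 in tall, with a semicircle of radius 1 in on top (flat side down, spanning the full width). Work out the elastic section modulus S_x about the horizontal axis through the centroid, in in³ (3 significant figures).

S_x ≈ 6.51 in³

Split into non-overlapping primitives; take the origin at the lower-left of the bounding box.
Rectangular body: 2 × 3.8, A = 7.6 in², y = 1.9 in, Ī = 9.1453 in⁴.
Semicircular cap: semicircle r = 1, A = 1.5708 in², y = 4.2244 in, Ī = 0.10976 in⁴.
Centroid: ȳ = ΣA·y / ΣA = 2.2981 in.
Transfer each piece to the horizontal axis through the centroid using Ī + A·d² with d = y − 2.2981:
  rectangular body: d = -0.39813 in → contributes +10.35 in⁴
  semicircular cap: d = 1.9263 in → contributes +5.9383 in⁴
Total I = 16.288 in⁴.
Extreme fibre distance c = 2.5019 in; S = I/c = 6.5105 in³.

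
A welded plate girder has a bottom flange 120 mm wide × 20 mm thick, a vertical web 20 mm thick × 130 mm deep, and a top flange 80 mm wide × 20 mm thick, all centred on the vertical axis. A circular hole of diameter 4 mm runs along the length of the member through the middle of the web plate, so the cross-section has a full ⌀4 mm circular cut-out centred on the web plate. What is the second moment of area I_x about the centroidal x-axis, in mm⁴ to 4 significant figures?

I_x ≈ 2.575 × 10⁷ mm⁴

Break the section into simple shapes (no overlaps), measuring from the bottom-left corner of the bounding box.
Bottom plate: 120 × 20, A = 2 400 mm², y = 10 mm, Ī = 80 000 mm⁴.
Web plate: 20 × 130, A = 2 600 mm², y = 85 mm, Ī = 3 661 667 mm⁴.
Top plate: 80 × 20, A = 1 600 mm², y = 160 mm, Ī = 53333.3 mm⁴.
Hole (subtracted): ⌀4, A = 12.5664 mm², y = 85 mm, Ī = 12.5664 mm⁴.
Centroid: ȳ = ΣA·y / ΣA = 75.8917 mm.
Transfer each piece to the centroidal x-axis using Ī + A·d² with d = y − 75.8917:
  bottom plate: d = -65.8917 mm → contributes +10 500 134 mm⁴
  web plate: d = 9.10825 mm → contributes +3 877 363 mm⁴
  top plate: d = 84.1083 mm → contributes +11 372 050 mm⁴
  hole: d = 9.10825 mm → contributes −1055.08 mm⁴
Total I = 25 748 492 mm⁴.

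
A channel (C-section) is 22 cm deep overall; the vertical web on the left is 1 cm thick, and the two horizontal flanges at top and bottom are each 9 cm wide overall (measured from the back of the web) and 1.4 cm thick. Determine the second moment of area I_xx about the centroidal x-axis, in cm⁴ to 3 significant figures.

I_xx ≈ 3270 cm⁴

Break the section into simple shapes (no overlaps), measuring from the bottom-left corner of the bounding box.
Web: 1 × 22, A = 22 cm², y = 11 cm, Ī = 887.33 cm⁴.
Top flange (beyond web): 8 × 1.4, A = 11.2 cm², y = 21.3 cm, Ī = 1.8293 cm⁴.
Bottom flange (beyond web): 8 × 1.4, A = 11.2 cm², y = 0.7 cm, Ī = 1.8293 cm⁴.
By symmetry the centroid is at mid-height, ȳ = 11 cm.
Transfer each piece to the centroidal x-axis using Ī + A·d² with d = y − 11:
  web: d = 0 cm → contributes +887.33 cm⁴
  top flange (beyond web): d = 10.3 cm → contributes +1 190 cm⁴
  bottom flange (beyond web): d = -10.3 cm → contributes +1 190 cm⁴
Total I = 3267.4 cm⁴.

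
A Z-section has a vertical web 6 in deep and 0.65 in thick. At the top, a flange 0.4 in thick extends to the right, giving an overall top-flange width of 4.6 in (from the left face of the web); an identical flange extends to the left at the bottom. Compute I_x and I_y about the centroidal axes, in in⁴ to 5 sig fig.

I_x ≈ 36.517 in⁴, I_y ≈ 20.962 in⁴

Break the section into simple shapes (no overlaps), measuring from the bottom-left corner of the bounding box.
Web: 0.65 × 6, A = 3.9 in², y = 3 in, Ī = 11.7 in⁴.
Top flange (beyond web): 3.95 × 0.4, A = 1.58 in², y = 5.8 in, Ī = 0.02106667 in⁴.
Bottom flange (beyond web): 3.95 × 0.4, A = 1.58 in², y = 0.2 in, Ī = 0.02106667 in⁴.
Centroid: ȳ = ΣA·y / ΣA = 3 in.
Transfer each piece to the centroidal x-axis using Ī + A·d² with d = y − 3:
  web: d = 0 in → contributes +11.7 in⁴
  top flange (beyond web): d = 2.8 in → contributes +12.40827 in⁴
  bottom flange (beyond web): d = -2.8 in → contributes +12.40827 in⁴
Total I = 36.51653 in⁴.
For the y-axis: x̄ = 4.275 in.
Repeating about the centroidal y-axis gives I_y = 20.96237 in⁴.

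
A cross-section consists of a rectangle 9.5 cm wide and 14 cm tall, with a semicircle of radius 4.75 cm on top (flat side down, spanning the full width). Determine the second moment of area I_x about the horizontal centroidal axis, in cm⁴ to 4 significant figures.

I_x ≈ 4503 cm⁴

Split into non-overlapping primitives; take the origin at the lower-left of the bounding box.
Rectangular body: 9.5 × 14, A = 133 cm², y = 7 cm, Ī = 2172.33 cm⁴.
Semicircular cap: semicircle r = 4.75, A = 35.4411 cm², y = 16.016 cm, Ī = 55.8736 cm⁴.
Centroid: ȳ = ΣA·y / ΣA = 8.89702 cm.
Transfer each piece to the horizontal centroidal axis using Ī + A·d² with d = y − 8.89702:
  rectangular body: d = -1.89702 cm → contributes +2650.96 cm⁴
  semicircular cap: d = 7.11895 cm → contributes +1852.01 cm⁴
Total I = 4502.96 cm⁴.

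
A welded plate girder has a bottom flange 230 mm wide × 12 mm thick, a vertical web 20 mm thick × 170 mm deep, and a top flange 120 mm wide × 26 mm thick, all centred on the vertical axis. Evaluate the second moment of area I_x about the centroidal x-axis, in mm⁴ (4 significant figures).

I_x ≈ 6.090 × 10⁷ mm⁴

Decompose the section into non-overlapping parts with the origin at the bottom-left of its bounding rectangle.
Bottom plate: 230 × 12, A = 2 760 mm², y = 6 mm, Ī = 33 120 mm⁴.
Web plate: 20 × 170, A = 3 400 mm², y = 97 mm, Ī = 8 188 333 mm⁴.
Top plate: 120 × 26, A = 3 120 mm², y = 195 mm, Ī = 175 760 mm⁴.
Centroid: ȳ = ΣA·y / ΣA = 102.884 mm.
Transfer each piece to the centroidal x-axis using Ī + A·d² with d = y − 102.884:
  bottom plate: d = -96.8836 mm → contributes +25 939 683 mm⁴
  web plate: d = -5.88362 mm → contributes +8 306 031 mm⁴
  top plate: d = 92.1164 mm → contributes +26 650 293 mm⁴
Total I = 60 896 008 mm⁴.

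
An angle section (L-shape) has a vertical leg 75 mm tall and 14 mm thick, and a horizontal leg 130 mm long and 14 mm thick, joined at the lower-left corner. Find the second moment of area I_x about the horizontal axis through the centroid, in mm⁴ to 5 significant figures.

Decompose the section into non-overlapping parts with the origin at the bottom-left of its bounding rectangle.
Vertical leg: 14 × 75, A = 1 050 mm², y = 37.5 mm, Ī = 492187.5 mm⁴.
Horizontal leg (remainder): 116 × 14, A = 1 624 mm², y = 7 mm, Ī = 26525.33 mm⁴.
Centroid: ȳ = ΣA·y / ΣA = 18.97644 mm.
Transfer each piece to the horizontal axis through the centroid using Ī + A·d² with d = y − 18.97644:
  vertical leg: d = 18.52356 mm → contributes +852465.9 mm⁴
  horizontal leg (remainder): d = -11.97644 mm → contributes +259 464 mm⁴
Total I = 1 111 930 mm⁴.

I_x ≈ 1.1119 × 10⁶ mm⁴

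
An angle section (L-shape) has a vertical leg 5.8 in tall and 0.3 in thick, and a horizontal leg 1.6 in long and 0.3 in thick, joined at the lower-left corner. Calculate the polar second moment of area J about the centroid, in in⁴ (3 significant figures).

J ≈ 7.56 in⁴

Break the section into simple shapes (no overlaps), measuring from the bottom-left corner of the bounding box.
Vertical leg: 0.3 × 5.8, A = 1.74 in², y = 2.9 in, Ī = 4.8778 in⁴.
Horizontal leg (remainder): 1.3 × 0.3, A = 0.39 in², y = 0.15 in, Ī = 0.002925 in⁴.
Centroid: ȳ = ΣA·y / ΣA = 2.3965 in.
Transfer each piece to the centroidal x-axis using Ī + A·d² with d = y − 2.3965:
  vertical leg: d = 0.50352 in → contributes +5.3189 in⁴
  horizontal leg (remainder): d = -2.2465 in → contributes +1.9711 in⁴
Total I = 7.2901 in⁴.
For the y-axis: x̄ = 0.29648 in.
Repeating about the centroidal y-axis gives I_y = 0.27187 in⁴.
Polar second moment: J = I_x + I_y = 7.5619 in⁴.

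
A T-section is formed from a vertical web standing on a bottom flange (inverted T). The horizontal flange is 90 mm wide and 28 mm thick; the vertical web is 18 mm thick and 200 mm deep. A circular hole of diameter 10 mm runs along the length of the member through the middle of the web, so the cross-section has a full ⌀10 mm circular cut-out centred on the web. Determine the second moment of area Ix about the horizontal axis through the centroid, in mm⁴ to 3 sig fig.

Ix ≈ 3.13 × 10⁷ mm⁴

Decompose the section into non-overlapping parts with the origin at the bottom-left of its bounding rectangle.
Flange: 90 × 28, A = 2 520 mm², y = 14 mm, Ī = 164 640 mm⁴.
Web: 18 × 200, A = 3 600 mm², y = 128 mm, Ī = 12 000 000 mm⁴.
Hole (subtracted): ⌀10, A = 78.54 mm², y = 128 mm, Ī = 490.87 mm⁴.
Centroid: ȳ = ΣA·y / ΣA = 80.449 mm.
Transfer each piece to the horizontal axis through the centroid using Ī + A·d² with d = y − 80.449:
  flange: d = -66.449 mm → contributes +11 291 483 mm⁴
  web: d = 47.551 mm → contributes +20 140 095 mm⁴
  hole: d = 47.551 mm → contributes −178 080 mm⁴
Total I = 31 253 498 mm⁴.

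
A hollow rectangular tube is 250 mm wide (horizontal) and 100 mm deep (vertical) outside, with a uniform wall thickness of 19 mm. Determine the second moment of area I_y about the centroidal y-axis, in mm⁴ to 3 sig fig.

I_y ≈ 8.10 × 10⁷ mm⁴

Treat the section as a set of non-overlapping primitives; coordinates are from the bounding-box lower-left.
Outer rectangle: 250 × 100, A = 25 000 mm², x = 125 mm, Ī = 130 208 333 mm⁴.
Inner void (subtracted): 212 × 62, A = 13 144 mm², x = 125 mm, Ī = 49 228 661 mm⁴.
By symmetry the centroid is at mid-width, x̄ = 125 mm.
All pieces are centred on the centroidal y-axis, so I = ΣĪ (holes subtracted) = 80 979 672 mm⁴.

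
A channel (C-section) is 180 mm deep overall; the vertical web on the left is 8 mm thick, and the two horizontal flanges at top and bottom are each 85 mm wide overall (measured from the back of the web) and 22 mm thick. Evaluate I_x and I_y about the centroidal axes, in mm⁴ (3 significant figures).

Treat the section as a set of non-overlapping primitives; coordinates are from the bounding-box lower-left.
Web: 8 × 180, A = 1 440 mm², y = 90 mm, Ī = 3 888 000 mm⁴.
Top flange (beyond web): 77 × 22, A = 1 694 mm², y = 169 mm, Ī = 68 325 mm⁴.
Bottom flange (beyond web): 77 × 22, A = 1 694 mm², y = 11 mm, Ī = 68 325 mm⁴.
By symmetry the centroid is at mid-height, ȳ = 90 mm.
Transfer each piece to the centroidal x-axis using Ī + A·d² with d = y − 90:
  web: d = 0 mm → contributes +3 888 000 mm⁴
  top flange (beyond web): d = 79 mm → contributes +10 640 579 mm⁴
  bottom flange (beyond web): d = -79 mm → contributes +10 640 579 mm⁴
Total I = 25 169 157 mm⁴.
For the y-axis: x̄ = 33.824 mm.
Repeating about the centroidal y-axis gives I_y = 3 506 860 mm⁴.

I_x ≈ 2.52 × 10⁷ mm⁴, I_y ≈ 3.51 × 10⁶ mm⁴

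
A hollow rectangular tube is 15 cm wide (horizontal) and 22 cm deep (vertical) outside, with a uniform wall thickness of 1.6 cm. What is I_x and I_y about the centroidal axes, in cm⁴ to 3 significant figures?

Decompose the section into non-overlapping parts with the origin at the bottom-left of its bounding rectangle.
Outer rectangle: 15 × 22, A = 330 cm², y = 11 cm, Ī = 13 310 cm⁴.
Inner void (subtracted): 11.8 × 18.8, A = 221.84 cm², y = 11 cm, Ī = 6533.9 cm⁴.
By symmetry the centroid is at mid-height, ȳ = 11 cm.
All pieces are centred on the centroidal x-axis, so I = ΣĪ (holes subtracted) = 6776.1 cm⁴.
Repeating about the centroidal y-axis gives I_y = 3613.4 cm⁴.

I_x ≈ 6780 cm⁴, I_y ≈ 3610 cm⁴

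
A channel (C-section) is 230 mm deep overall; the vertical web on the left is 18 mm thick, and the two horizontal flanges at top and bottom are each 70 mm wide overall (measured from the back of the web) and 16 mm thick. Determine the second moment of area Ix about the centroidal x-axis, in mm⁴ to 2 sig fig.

Ix ≈ 3.7 × 10⁷ mm⁴

Treat the section as a set of non-overlapping primitives; coordinates are from the bounding-box lower-left.
Web: 18 × 230, A = 4 140 mm², y = 115 mm, Ī = 18 250 500 mm⁴.
Top flange (beyond web): 52 × 16, A = 832 mm², y = 222 mm, Ī = 17 749 mm⁴.
Bottom flange (beyond web): 52 × 16, A = 832 mm², y = 8 mm, Ī = 17 749 mm⁴.
By symmetry the centroid is at mid-height, ȳ = 115 mm.
Transfer each piece to the centroidal x-axis using Ī + A·d² with d = y − 115:
  web: d = 0 mm → contributes +18 250 500 mm⁴
  top flange (beyond web): d = 107 mm → contributes +9 543 317 mm⁴
  bottom flange (beyond web): d = -107 mm → contributes +9 543 317 mm⁴
Total I = 37 337 135 mm⁴.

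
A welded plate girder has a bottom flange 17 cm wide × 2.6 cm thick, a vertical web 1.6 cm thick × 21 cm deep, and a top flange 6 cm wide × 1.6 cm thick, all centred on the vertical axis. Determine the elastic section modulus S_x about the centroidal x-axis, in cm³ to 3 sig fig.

S_x ≈ 398 cm³

Break the section into simple shapes (no overlaps), measuring from the bottom-left corner of the bounding box.
Bottom plate: 17 × 2.6, A = 44.2 cm², y = 1.3 cm, Ī = 24.899 cm⁴.
Web plate: 1.6 × 21, A = 33.6 cm², y = 13.1 cm, Ī = 1234.8 cm⁴.
Top plate: 6 × 1.6, A = 9.6 cm², y = 24.4 cm, Ī = 2.048 cm⁴.
Centroid: ȳ = ΣA·y / ΣA = 8.3737 cm.
Transfer each piece to the centroidal x-axis using Ī + A·d² with d = y − 8.3737:
  bottom plate: d = -7.0737 cm → contributes +2236.5 cm⁴
  web plate: d = 4.7263 cm → contributes +1985.4 cm⁴
  top plate: d = 16.026 cm → contributes +2467.7 cm⁴
Total I = 6689.6 cm⁴.
Extreme fibre distance c = 16.826 cm; S = I/c = 397.57 cm³.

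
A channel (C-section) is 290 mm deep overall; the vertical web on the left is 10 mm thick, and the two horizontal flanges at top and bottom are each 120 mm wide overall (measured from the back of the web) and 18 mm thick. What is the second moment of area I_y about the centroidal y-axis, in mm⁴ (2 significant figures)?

Break the section into simple shapes (no overlaps), measuring from the bottom-left corner of the bounding box.
Web: 10 × 290, A = 2 900 mm², x = 5 mm, Ī = 24 167 mm⁴.
Top flange (beyond web): 110 × 18, A = 1 980 mm², x = 65 mm, Ī = 1 996 500 mm⁴.
Bottom flange (beyond web): 110 × 18, A = 1 980 mm², x = 65 mm, Ī = 1 996 500 mm⁴.
Centroid: x̄ = ΣA·x / ΣA = 39.64 mm.
Transfer each piece to the centroidal y-axis using Ī + A·d² with d = x − 39.64:
  web: d = -34.64 mm → contributes +3 503 072 mm⁴
  top flange (beyond web): d = 25.36 mm → contributes +3 270 342 mm⁴
  bottom flange (beyond web): d = 25.36 mm → contributes +3 270 342 mm⁴
Total I = 10 043 756 mm⁴.

I_y ≈ 1.0 × 10⁷ mm⁴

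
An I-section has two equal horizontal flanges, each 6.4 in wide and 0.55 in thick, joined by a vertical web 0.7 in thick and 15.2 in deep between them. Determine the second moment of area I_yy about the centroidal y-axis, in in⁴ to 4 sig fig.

Split into non-overlapping primitives; take the origin at the lower-left of the bounding box.
Bottom flange: 6.4 × 0.55, A = 3.52 in², x = 3.2 in, Ī = 12.0149 in⁴.
Web: 0.7 × 15.2, A = 10.64 in², x = 3.2 in, Ī = 0.434467 in⁴.
Top flange: 6.4 × 0.55, A = 3.52 in², x = 3.2 in, Ī = 12.0149 in⁴.
By symmetry the centroid is at mid-width, x̄ = 3.2 in.
All pieces are centred on the centroidal y-axis, so I = ΣĪ = 24.4643 in⁴.

I_yy ≈ 24.46 in⁴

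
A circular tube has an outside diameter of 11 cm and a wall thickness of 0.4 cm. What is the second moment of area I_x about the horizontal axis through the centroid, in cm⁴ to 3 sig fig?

I_x ≈ 187 cm⁴

Decompose the section into non-overlapping parts with the origin at the bottom-left of its bounding rectangle.
Outer circle: ⌀11, A = 95.033 cm², y = 5.5 cm, Ī = 718.69 cm⁴.
Bore (subtracted): ⌀10.2, A = 81.713 cm², y = 5.5 cm, Ī = 531.34 cm⁴.
By symmetry the centroid is at mid-height, ȳ = 5.5 cm.
All pieces are centred on the horizontal axis through the centroid, so I = ΣĪ (holes subtracted) = 187.35 cm⁴.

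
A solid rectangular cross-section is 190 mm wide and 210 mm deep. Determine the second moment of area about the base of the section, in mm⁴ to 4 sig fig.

I_base ≈ 5.865 × 10⁸ mm⁴

The section: 190 × 210, A = 39 900 mm², y = 105 mm, Ī = 146 632 500 mm⁴.
Transfer it to the bottom edge using Ī + A·d² with d = y − 0:
  the section: d = 105 mm → contributes +586 530 000 mm⁴
Total I = 586 530 000 mm⁴.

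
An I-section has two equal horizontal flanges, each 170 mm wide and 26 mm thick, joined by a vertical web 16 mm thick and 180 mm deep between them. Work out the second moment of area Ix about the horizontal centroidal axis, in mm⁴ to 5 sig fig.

Ix ≈ 1.0206 × 10⁸ mm⁴

Split into non-overlapping primitives; take the origin at the lower-left of the bounding box.
Bottom flange: 170 × 26, A = 4 420 mm², y = 13 mm, Ī = 248993.3 mm⁴.
Web: 16 × 180, A = 2 880 mm², y = 116 mm, Ī = 7 776 000 mm⁴.
Top flange: 170 × 26, A = 4 420 mm², y = 219 mm, Ī = 248993.3 mm⁴.
By symmetry the centroid is at mid-height, ȳ = 116 mm.
Transfer each piece to the horizontal centroidal axis using Ī + A·d² with d = y − 116:
  bottom flange: d = -103 mm → contributes +47 140 773 mm⁴
  web: d = 0 mm → contributes +7 776 000 mm⁴
  top flange: d = 103 mm → contributes +47 140 773 mm⁴
Total I = 102 057 547 mm⁴.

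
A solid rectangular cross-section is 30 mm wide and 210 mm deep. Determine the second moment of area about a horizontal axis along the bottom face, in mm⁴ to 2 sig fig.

I_base ≈ 9.3 × 10⁷ mm⁴

The section: 30 × 210, A = 6 300 mm², y = 105 mm, Ī = 23 152 500 mm⁴.
Transfer it to the base of the section using Ī + A·d² with d = y − 0:
  the section: d = 105 mm → contributes +92 610 000 mm⁴
Total I = 92 610 000 mm⁴.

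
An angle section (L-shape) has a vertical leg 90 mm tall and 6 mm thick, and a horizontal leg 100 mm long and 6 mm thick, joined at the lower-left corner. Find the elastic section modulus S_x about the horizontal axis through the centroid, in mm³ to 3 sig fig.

S_x ≈ 1.28 × 10⁴ mm³

Break the section into simple shapes (no overlaps), measuring from the bottom-left corner of the bounding box.
Vertical leg: 6 × 90, A = 540 mm², y = 45 mm, Ī = 364 500 mm⁴.
Horizontal leg (remainder): 94 × 6, A = 564 mm², y = 3 mm, Ī = 1 692 mm⁴.
Centroid: ȳ = ΣA·y / ΣA = 23.543 mm.
Transfer each piece to the horizontal axis through the centroid using Ī + A·d² with d = y − 23.543:
  vertical leg: d = 21.457 mm → contributes +613 106 mm⁴
  horizontal leg (remainder): d = -20.543 mm → contributes +239 719 mm⁴
Total I = 852 826 mm⁴.
Extreme fibre distance c = 66.457 mm; S = I/c = 12 833 mm³.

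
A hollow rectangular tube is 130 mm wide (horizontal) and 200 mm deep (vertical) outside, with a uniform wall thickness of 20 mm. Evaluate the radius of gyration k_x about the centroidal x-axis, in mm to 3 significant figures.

k_x ≈ 69.4 mm

Split into non-overlapping primitives; take the origin at the lower-left of the bounding box.
Outer rectangle: 130 × 200, A = 26 000 mm², y = 100 mm, Ī = 86 666 667 mm⁴.
Inner void (subtracted): 90 × 160, A = 14 400 mm², y = 100 mm, Ī = 30 720 000 mm⁴.
By symmetry the centroid is at mid-height, ȳ = 100 mm.
All pieces are centred on the centroidal x-axis, so I = ΣĪ (holes subtracted) = 55 946 667 mm⁴.
Radius of gyration: k = √(I/A) = √(55 946 667 / 11 600) = 69.448 mm.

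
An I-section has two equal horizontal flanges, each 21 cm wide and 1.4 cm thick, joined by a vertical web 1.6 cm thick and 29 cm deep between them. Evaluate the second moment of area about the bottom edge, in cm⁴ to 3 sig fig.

I_base ≈ 4.34 × 10⁴ cm⁴

Break the section into simple shapes (no overlaps), measuring from the bottom-left corner of the bounding box.
Bottom flange: 21 × 1.4, A = 29.4 cm², y = 0.7 cm, Ī = 4.802 cm⁴.
Web: 1.6 × 29, A = 46.4 cm², y = 15.9 cm, Ī = 3251.9 cm⁴.
Top flange: 21 × 1.4, A = 29.4 cm², y = 31.1 cm, Ī = 4.802 cm⁴.
Transfer each piece to the base of the section using Ī + A·d² with d = y − 0:
  bottom flange: d = 0.7 cm → contributes +19.208 cm⁴
  web: d = 15.9 cm → contributes +14 982 cm⁴
  top flange: d = 31.1 cm → contributes +28 441 cm⁴
Total I = 43 442 cm⁴.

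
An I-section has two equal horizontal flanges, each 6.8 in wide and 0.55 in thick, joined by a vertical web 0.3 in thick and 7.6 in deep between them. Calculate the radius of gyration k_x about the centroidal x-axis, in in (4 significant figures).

Decompose the section into non-overlapping parts with the origin at the bottom-left of its bounding rectangle.
Bottom flange: 6.8 × 0.55, A = 3.74 in², y = 0.275 in, Ī = 0.0942792 in⁴.
Web: 0.3 × 7.6, A = 2.28 in², y = 4.35 in, Ī = 10.9744 in⁴.
Top flange: 6.8 × 0.55, A = 3.74 in², y = 8.425 in, Ī = 0.0942792 in⁴.
By symmetry the centroid is at mid-height, ȳ = 4.35 in.
Transfer each piece to the centroidal x-axis using Ī + A·d² with d = y − 4.35:
  bottom flange: d = -4.075 in → contributes +62.1993 in⁴
  web: d = 0 in → contributes +10.9744 in⁴
  top flange: d = 4.075 in → contributes +62.1993 in⁴
Total I = 135.373 in⁴.
Radius of gyration: k = √(I/A) = √(135.373 / 9.76) = 3.72427 in.

k_x ≈ 3.724 in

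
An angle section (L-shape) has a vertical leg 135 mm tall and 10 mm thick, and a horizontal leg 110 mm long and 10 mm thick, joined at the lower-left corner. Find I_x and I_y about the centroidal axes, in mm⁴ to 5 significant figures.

Decompose the section into non-overlapping parts with the origin at the bottom-left of its bounding rectangle.
Vertical leg: 10 × 135, A = 1 350 mm², y = 67.5 mm, Ī = 2 050 313 mm⁴.
Horizontal leg (remainder): 100 × 10, A = 1 000 mm², y = 5 mm, Ī = 8333.333 mm⁴.
Centroid: ȳ = ΣA·y / ΣA = 40.90426 mm.
Transfer each piece to the centroidal x-axis using Ī + A·d² with d = y − 40.90426:
  vertical leg: d = 26.59574 mm → contributes +3 005 213 mm⁴
  horizontal leg (remainder): d = -35.90426 mm → contributes +1 297 449 mm⁴
Total I = 4 302 662 mm⁴.
For the y-axis: x̄ = 28.40426 mm.
Repeating about the centroidal y-axis gives I_y = 2 582 349 mm⁴.

I_x ≈ 4.3027 × 10⁶ mm⁴, I_y ≈ 2.5823 × 10⁶ mm⁴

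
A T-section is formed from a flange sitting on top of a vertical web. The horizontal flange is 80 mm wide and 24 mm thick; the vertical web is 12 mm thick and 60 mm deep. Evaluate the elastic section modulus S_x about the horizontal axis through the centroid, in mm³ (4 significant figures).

Break the section into simple shapes (no overlaps), measuring from the bottom-left corner of the bounding box.
Flange: 80 × 24, A = 1 920 mm², y = 72 mm, Ī = 92 160 mm⁴.
Web: 12 × 60, A = 720 mm², y = 30 mm, Ī = 216 000 mm⁴.
Centroid: ȳ = ΣA·y / ΣA = 60.5455 mm.
Transfer each piece to the horizontal axis through the centroid using Ī + A·d² with d = y − 60.5455:
  flange: d = 11.4545 mm → contributes +344 077 mm⁴
  web: d = -30.5455 mm → contributes +887 778 mm⁴
Total I = 1 231 855 mm⁴.
Extreme fibre distance c = 60.5455 mm; S = I/c = 20345.9 mm³.

S_x ≈ 2.035 × 10⁴ mm³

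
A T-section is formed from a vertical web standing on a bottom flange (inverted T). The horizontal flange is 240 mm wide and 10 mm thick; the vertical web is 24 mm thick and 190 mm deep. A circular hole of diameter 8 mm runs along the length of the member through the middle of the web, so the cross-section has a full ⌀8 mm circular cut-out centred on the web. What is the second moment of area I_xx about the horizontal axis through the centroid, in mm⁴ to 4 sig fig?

Treat the section as a set of non-overlapping primitives; coordinates are from the bounding-box lower-left.
Flange: 240 × 10, A = 2 400 mm², y = 5 mm, Ī = 20 000 mm⁴.
Web: 24 × 190, A = 4 560 mm², y = 105 mm, Ī = 13 718 000 mm⁴.
Hole (subtracted): ⌀8, A = 50.2655 mm², y = 105 mm, Ī = 201.062 mm⁴.
Centroid: ȳ = ΣA·y / ΣA = 70.2664 mm.
Transfer each piece to the horizontal axis through the centroid using Ī + A·d² with d = y − 70.2664:
  flange: d = -65.2664 mm → contributes +10 243 285 mm⁴
  web: d = 34.7336 mm → contributes +19 219 291 mm⁴
  hole: d = 34.7336 mm → contributes −60842.5 mm⁴
Total I = 29 401 733 mm⁴.

I_xx ≈ 2.940 × 10⁷ mm⁴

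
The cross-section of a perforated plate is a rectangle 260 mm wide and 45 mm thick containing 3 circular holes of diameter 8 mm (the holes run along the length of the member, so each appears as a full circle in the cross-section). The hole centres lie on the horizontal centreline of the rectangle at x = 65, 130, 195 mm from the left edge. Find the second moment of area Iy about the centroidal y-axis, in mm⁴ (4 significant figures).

Iy ≈ 6.548 × 10⁷ mm⁴

Treat the section as a set of non-overlapping primitives; coordinates are from the bounding-box lower-left.
Plate: 260 × 45, A = 11 700 mm², x = 130 mm, Ī = 65 910 000 mm⁴.
Hole 1 (subtracted): ⌀8, A = 50.2655 mm², x = 65 mm, Ī = 201.062 mm⁴.
Hole 2 (subtracted): ⌀8, A = 50.2655 mm², x = 130 mm, Ī = 201.062 mm⁴.
Hole 3 (subtracted): ⌀8, A = 50.2655 mm², x = 195 mm, Ī = 201.062 mm⁴.
By symmetry the centroid is at mid-width, x̄ = 130 mm.
Transfer each piece to the centroidal y-axis using Ī + A·d² with d = x − 130:
  plate: d = 0 mm → contributes +65 910 000 mm⁴
  hole 1: d = -65 mm → contributes −212 573 mm⁴
  hole 2: d = 0 mm → contributes −201.062 mm⁴
  hole 3: d = 65 mm → contributes −212 573 mm⁴
Total I = 65 484 653 mm⁴.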